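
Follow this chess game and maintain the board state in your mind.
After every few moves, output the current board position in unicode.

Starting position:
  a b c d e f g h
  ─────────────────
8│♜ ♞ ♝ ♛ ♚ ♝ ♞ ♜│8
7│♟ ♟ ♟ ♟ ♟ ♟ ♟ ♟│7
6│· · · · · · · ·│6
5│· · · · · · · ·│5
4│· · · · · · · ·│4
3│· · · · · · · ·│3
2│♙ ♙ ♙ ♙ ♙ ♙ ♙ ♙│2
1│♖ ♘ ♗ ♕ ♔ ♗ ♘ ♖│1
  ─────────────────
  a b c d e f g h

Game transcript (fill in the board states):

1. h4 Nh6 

  a b c d e f g h
  ─────────────────
8│♜ ♞ ♝ ♛ ♚ ♝ · ♜│8
7│♟ ♟ ♟ ♟ ♟ ♟ ♟ ♟│7
6│· · · · · · · ♞│6
5│· · · · · · · ·│5
4│· · · · · · · ♙│4
3│· · · · · · · ·│3
2│♙ ♙ ♙ ♙ ♙ ♙ ♙ ·│2
1│♖ ♘ ♗ ♕ ♔ ♗ ♘ ♖│1
  ─────────────────
  a b c d e f g h

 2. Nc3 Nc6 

  a b c d e f g h
  ─────────────────
8│♜ · ♝ ♛ ♚ ♝ · ♜│8
7│♟ ♟ ♟ ♟ ♟ ♟ ♟ ♟│7
6│· · ♞ · · · · ♞│6
5│· · · · · · · ·│5
4│· · · · · · · ♙│4
3│· · ♘ · · · · ·│3
2│♙ ♙ ♙ ♙ ♙ ♙ ♙ ·│2
1│♖ · ♗ ♕ ♔ ♗ ♘ ♖│1
  ─────────────────
  a b c d e f g h

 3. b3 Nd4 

  a b c d e f g h
  ─────────────────
8│♜ · ♝ ♛ ♚ ♝ · ♜│8
7│♟ ♟ ♟ ♟ ♟ ♟ ♟ ♟│7
6│· · · · · · · ♞│6
5│· · · · · · · ·│5
4│· · · ♞ · · · ♙│4
3│· ♙ ♘ · · · · ·│3
2│♙ · ♙ ♙ ♙ ♙ ♙ ·│2
1│♖ · ♗ ♕ ♔ ♗ ♘ ♖│1
  ─────────────────
  a b c d e f g h

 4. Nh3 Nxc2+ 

  a b c d e f g h
  ─────────────────
8│♜ · ♝ ♛ ♚ ♝ · ♜│8
7│♟ ♟ ♟ ♟ ♟ ♟ ♟ ♟│7
6│· · · · · · · ♞│6
5│· · · · · · · ·│5
4│· · · · · · · ♙│4
3│· ♙ ♘ · · · · ♘│3
2│♙ · ♞ ♙ ♙ ♙ ♙ ·│2
1│♖ · ♗ ♕ ♔ ♗ · ♖│1
  ─────────────────
  a b c d e f g h

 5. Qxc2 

  a b c d e f g h
  ─────────────────
8│♜ · ♝ ♛ ♚ ♝ · ♜│8
7│♟ ♟ ♟ ♟ ♟ ♟ ♟ ♟│7
6│· · · · · · · ♞│6
5│· · · · · · · ·│5
4│· · · · · · · ♙│4
3│· ♙ ♘ · · · · ♘│3
2│♙ · ♕ ♙ ♙ ♙ ♙ ·│2
1│♖ · ♗ · ♔ ♗ · ♖│1
  ─────────────────
  a b c d e f g h


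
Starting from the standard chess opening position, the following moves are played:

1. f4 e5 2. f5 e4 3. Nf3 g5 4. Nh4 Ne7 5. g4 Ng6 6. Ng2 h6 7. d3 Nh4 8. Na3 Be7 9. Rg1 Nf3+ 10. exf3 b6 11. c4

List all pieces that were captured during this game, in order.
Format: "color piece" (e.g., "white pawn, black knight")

Tracking captures:
  exf3: captured black knight

black knight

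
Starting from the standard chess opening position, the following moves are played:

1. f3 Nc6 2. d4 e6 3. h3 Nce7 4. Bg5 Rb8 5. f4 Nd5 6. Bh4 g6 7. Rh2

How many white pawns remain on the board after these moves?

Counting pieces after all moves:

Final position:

  a b c d e f g h
  ─────────────────
8│· ♜ ♝ ♛ ♚ ♝ ♞ ♜│8
7│♟ ♟ ♟ ♟ · ♟ · ♟│7
6│· · · · ♟ · ♟ ·│6
5│· · · ♞ · · · ·│5
4│· · · ♙ · ♙ · ♗│4
3│· · · · · · · ♙│3
2│♙ ♙ ♙ · ♙ · ♙ ♖│2
1│♖ ♘ · ♕ ♔ ♗ ♘ ·│1
  ─────────────────
  a b c d e f g h


8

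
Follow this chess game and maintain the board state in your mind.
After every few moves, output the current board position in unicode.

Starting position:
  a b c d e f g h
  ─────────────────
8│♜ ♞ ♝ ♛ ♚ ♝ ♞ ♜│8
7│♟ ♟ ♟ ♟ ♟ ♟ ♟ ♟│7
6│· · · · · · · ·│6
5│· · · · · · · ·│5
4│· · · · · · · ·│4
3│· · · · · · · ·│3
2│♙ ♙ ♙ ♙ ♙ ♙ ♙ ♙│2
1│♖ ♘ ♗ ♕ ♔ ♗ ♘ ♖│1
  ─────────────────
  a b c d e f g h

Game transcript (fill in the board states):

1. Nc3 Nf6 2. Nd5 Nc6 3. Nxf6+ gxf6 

  a b c d e f g h
  ─────────────────
8│♜ · ♝ ♛ ♚ ♝ · ♜│8
7│♟ ♟ ♟ ♟ ♟ ♟ · ♟│7
6│· · ♞ · · ♟ · ·│6
5│· · · · · · · ·│5
4│· · · · · · · ·│4
3│· · · · · · · ·│3
2│♙ ♙ ♙ ♙ ♙ ♙ ♙ ♙│2
1│♖ · ♗ ♕ ♔ ♗ ♘ ♖│1
  ─────────────────
  a b c d e f g h

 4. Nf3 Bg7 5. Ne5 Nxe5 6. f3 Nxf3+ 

  a b c d e f g h
  ─────────────────
8│♜ · ♝ ♛ ♚ · · ♜│8
7│♟ ♟ ♟ ♟ ♟ ♟ ♝ ♟│7
6│· · · · · ♟ · ·│6
5│· · · · · · · ·│5
4│· · · · · · · ·│4
3│· · · · · ♞ · ·│3
2│♙ ♙ ♙ ♙ ♙ · ♙ ♙│2
1│♖ · ♗ ♕ ♔ ♗ · ♖│1
  ─────────────────
  a b c d e f g h

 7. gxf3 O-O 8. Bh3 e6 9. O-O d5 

  a b c d e f g h
  ─────────────────
8│♜ · ♝ ♛ · ♜ ♚ ·│8
7│♟ ♟ ♟ · · ♟ ♝ ♟│7
6│· · · · ♟ ♟ · ·│6
5│· · · ♟ · · · ·│5
4│· · · · · · · ·│4
3│· · · · · ♙ · ♗│3
2│♙ ♙ ♙ ♙ ♙ · · ♙│2
1│♖ · ♗ ♕ · ♖ ♔ ·│1
  ─────────────────
  a b c d e f g h

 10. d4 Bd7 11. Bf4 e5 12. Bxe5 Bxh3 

  a b c d e f g h
  ─────────────────
8│♜ · · ♛ · ♜ ♚ ·│8
7│♟ ♟ ♟ · · ♟ ♝ ♟│7
6│· · · · · ♟ · ·│6
5│· · · ♟ ♗ · · ·│5
4│· · · ♙ · · · ·│4
3│· · · · · ♙ · ♝│3
2│♙ ♙ ♙ · ♙ · · ♙│2
1│♖ · · ♕ · ♖ ♔ ·│1
  ─────────────────
  a b c d e f g h

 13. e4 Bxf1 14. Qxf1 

  a b c d e f g h
  ─────────────────
8│♜ · · ♛ · ♜ ♚ ·│8
7│♟ ♟ ♟ · · ♟ ♝ ♟│7
6│· · · · · ♟ · ·│6
5│· · · ♟ ♗ · · ·│5
4│· · · ♙ ♙ · · ·│4
3│· · · · · ♙ · ·│3
2│♙ ♙ ♙ · · · · ♙│2
1│♖ · · · · ♕ ♔ ·│1
  ─────────────────
  a b c d e f g h


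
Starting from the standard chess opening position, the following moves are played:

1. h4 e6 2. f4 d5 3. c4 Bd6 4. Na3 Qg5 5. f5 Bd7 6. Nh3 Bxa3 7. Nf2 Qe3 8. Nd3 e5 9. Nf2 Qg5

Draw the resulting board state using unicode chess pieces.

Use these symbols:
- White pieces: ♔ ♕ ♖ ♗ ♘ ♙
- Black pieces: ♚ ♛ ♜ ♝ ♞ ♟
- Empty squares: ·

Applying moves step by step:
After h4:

♜ ♞ ♝ ♛ ♚ ♝ ♞ ♜
♟ ♟ ♟ ♟ ♟ ♟ ♟ ♟
· · · · · · · ·
· · · · · · · ·
· · · · · · · ♙
· · · · · · · ·
♙ ♙ ♙ ♙ ♙ ♙ ♙ ·
♖ ♘ ♗ ♕ ♔ ♗ ♘ ♖


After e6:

♜ ♞ ♝ ♛ ♚ ♝ ♞ ♜
♟ ♟ ♟ ♟ · ♟ ♟ ♟
· · · · ♟ · · ·
· · · · · · · ·
· · · · · · · ♙
· · · · · · · ·
♙ ♙ ♙ ♙ ♙ ♙ ♙ ·
♖ ♘ ♗ ♕ ♔ ♗ ♘ ♖


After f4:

♜ ♞ ♝ ♛ ♚ ♝ ♞ ♜
♟ ♟ ♟ ♟ · ♟ ♟ ♟
· · · · ♟ · · ·
· · · · · · · ·
· · · · · ♙ · ♙
· · · · · · · ·
♙ ♙ ♙ ♙ ♙ · ♙ ·
♖ ♘ ♗ ♕ ♔ ♗ ♘ ♖


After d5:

♜ ♞ ♝ ♛ ♚ ♝ ♞ ♜
♟ ♟ ♟ · · ♟ ♟ ♟
· · · · ♟ · · ·
· · · ♟ · · · ·
· · · · · ♙ · ♙
· · · · · · · ·
♙ ♙ ♙ ♙ ♙ · ♙ ·
♖ ♘ ♗ ♕ ♔ ♗ ♘ ♖


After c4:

♜ ♞ ♝ ♛ ♚ ♝ ♞ ♜
♟ ♟ ♟ · · ♟ ♟ ♟
· · · · ♟ · · ·
· · · ♟ · · · ·
· · ♙ · · ♙ · ♙
· · · · · · · ·
♙ ♙ · ♙ ♙ · ♙ ·
♖ ♘ ♗ ♕ ♔ ♗ ♘ ♖


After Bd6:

♜ ♞ ♝ ♛ ♚ · ♞ ♜
♟ ♟ ♟ · · ♟ ♟ ♟
· · · ♝ ♟ · · ·
· · · ♟ · · · ·
· · ♙ · · ♙ · ♙
· · · · · · · ·
♙ ♙ · ♙ ♙ · ♙ ·
♖ ♘ ♗ ♕ ♔ ♗ ♘ ♖


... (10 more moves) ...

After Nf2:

♜ ♞ · · ♚ · ♞ ♜
♟ ♟ ♟ ♝ · ♟ ♟ ♟
· · · · · · · ·
· · · ♟ ♟ ♙ · ·
· · ♙ · · · · ♙
♝ · · · ♛ · · ·
♙ ♙ · ♙ ♙ ♘ ♙ ·
♖ · ♗ ♕ ♔ ♗ · ♖


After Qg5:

♜ ♞ · · ♚ · ♞ ♜
♟ ♟ ♟ ♝ · ♟ ♟ ♟
· · · · · · · ·
· · · ♟ ♟ ♙ ♛ ·
· · ♙ · · · · ♙
♝ · · · · · · ·
♙ ♙ · ♙ ♙ ♘ ♙ ·
♖ · ♗ ♕ ♔ ♗ · ♖



  a b c d e f g h
  ─────────────────
8│♜ ♞ · · ♚ · ♞ ♜│8
7│♟ ♟ ♟ ♝ · ♟ ♟ ♟│7
6│· · · · · · · ·│6
5│· · · ♟ ♟ ♙ ♛ ·│5
4│· · ♙ · · · · ♙│4
3│♝ · · · · · · ·│3
2│♙ ♙ · ♙ ♙ ♘ ♙ ·│2
1│♖ · ♗ ♕ ♔ ♗ · ♖│1
  ─────────────────
  a b c d e f g h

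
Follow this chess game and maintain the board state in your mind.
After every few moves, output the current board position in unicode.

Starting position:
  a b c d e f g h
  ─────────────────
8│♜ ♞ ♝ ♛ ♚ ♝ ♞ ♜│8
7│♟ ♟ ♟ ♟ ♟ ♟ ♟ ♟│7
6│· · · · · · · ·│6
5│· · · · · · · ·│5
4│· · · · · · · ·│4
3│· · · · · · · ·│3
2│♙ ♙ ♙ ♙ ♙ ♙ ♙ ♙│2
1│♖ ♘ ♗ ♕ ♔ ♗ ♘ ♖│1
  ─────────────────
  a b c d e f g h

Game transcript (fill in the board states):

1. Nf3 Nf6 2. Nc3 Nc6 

  a b c d e f g h
  ─────────────────
8│♜ · ♝ ♛ ♚ ♝ · ♜│8
7│♟ ♟ ♟ ♟ ♟ ♟ ♟ ♟│7
6│· · ♞ · · ♞ · ·│6
5│· · · · · · · ·│5
4│· · · · · · · ·│4
3│· · ♘ · · ♘ · ·│3
2│♙ ♙ ♙ ♙ ♙ ♙ ♙ ♙│2
1│♖ · ♗ ♕ ♔ ♗ · ♖│1
  ─────────────────
  a b c d e f g h

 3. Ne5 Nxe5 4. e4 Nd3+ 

  a b c d e f g h
  ─────────────────
8│♜ · ♝ ♛ ♚ ♝ · ♜│8
7│♟ ♟ ♟ ♟ ♟ ♟ ♟ ♟│7
6│· · · · · ♞ · ·│6
5│· · · · · · · ·│5
4│· · · · ♙ · · ·│4
3│· · ♘ ♞ · · · ·│3
2│♙ ♙ ♙ ♙ · ♙ ♙ ♙│2
1│♖ · ♗ ♕ ♔ ♗ · ♖│1
  ─────────────────
  a b c d e f g h

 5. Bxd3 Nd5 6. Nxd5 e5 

  a b c d e f g h
  ─────────────────
8│♜ · ♝ ♛ ♚ ♝ · ♜│8
7│♟ ♟ ♟ ♟ · ♟ ♟ ♟│7
6│· · · · · · · ·│6
5│· · · ♘ ♟ · · ·│5
4│· · · · ♙ · · ·│4
3│· · · ♗ · · · ·│3
2│♙ ♙ ♙ ♙ · ♙ ♙ ♙│2
1│♖ · ♗ ♕ ♔ · · ♖│1
  ─────────────────
  a b c d e f g h

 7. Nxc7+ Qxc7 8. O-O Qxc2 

  a b c d e f g h
  ─────────────────
8│♜ · ♝ · ♚ ♝ · ♜│8
7│♟ ♟ · ♟ · ♟ ♟ ♟│7
6│· · · · · · · ·│6
5│· · · · ♟ · · ·│5
4│· · · · ♙ · · ·│4
3│· · · ♗ · · · ·│3
2│♙ ♙ ♛ ♙ · ♙ ♙ ♙│2
1│♖ · ♗ ♕ · ♖ ♔ ·│1
  ─────────────────
  a b c d e f g h

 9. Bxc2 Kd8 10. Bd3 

  a b c d e f g h
  ─────────────────
8│♜ · ♝ ♚ · ♝ · ♜│8
7│♟ ♟ · ♟ · ♟ ♟ ♟│7
6│· · · · · · · ·│6
5│· · · · ♟ · · ·│5
4│· · · · ♙ · · ·│4
3│· · · ♗ · · · ·│3
2│♙ ♙ · ♙ · ♙ ♙ ♙│2
1│♖ · ♗ ♕ · ♖ ♔ ·│1
  ─────────────────
  a b c d e f g h


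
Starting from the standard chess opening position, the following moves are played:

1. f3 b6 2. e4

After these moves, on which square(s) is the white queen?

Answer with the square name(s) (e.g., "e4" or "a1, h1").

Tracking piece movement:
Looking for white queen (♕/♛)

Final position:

  a b c d e f g h
  ─────────────────
8│♜ ♞ ♝ ♛ ♚ ♝ ♞ ♜│8
7│♟ · ♟ ♟ ♟ ♟ ♟ ♟│7
6│· ♟ · · · · · ·│6
5│· · · · · · · ·│5
4│· · · · ♙ · · ·│4
3│· · · · · ♙ · ·│3
2│♙ ♙ ♙ ♙ · · ♙ ♙│2
1│♖ ♘ ♗ ♕ ♔ ♗ ♘ ♖│1
  ─────────────────
  a b c d e f g h


d1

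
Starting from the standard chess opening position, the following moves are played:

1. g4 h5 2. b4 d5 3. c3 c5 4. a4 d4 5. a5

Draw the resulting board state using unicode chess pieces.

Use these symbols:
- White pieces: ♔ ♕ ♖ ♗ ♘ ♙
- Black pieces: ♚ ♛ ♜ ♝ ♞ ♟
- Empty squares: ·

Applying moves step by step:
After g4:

♜ ♞ ♝ ♛ ♚ ♝ ♞ ♜
♟ ♟ ♟ ♟ ♟ ♟ ♟ ♟
· · · · · · · ·
· · · · · · · ·
· · · · · · ♙ ·
· · · · · · · ·
♙ ♙ ♙ ♙ ♙ ♙ · ♙
♖ ♘ ♗ ♕ ♔ ♗ ♘ ♖


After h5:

♜ ♞ ♝ ♛ ♚ ♝ ♞ ♜
♟ ♟ ♟ ♟ ♟ ♟ ♟ ·
· · · · · · · ·
· · · · · · · ♟
· · · · · · ♙ ·
· · · · · · · ·
♙ ♙ ♙ ♙ ♙ ♙ · ♙
♖ ♘ ♗ ♕ ♔ ♗ ♘ ♖


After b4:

♜ ♞ ♝ ♛ ♚ ♝ ♞ ♜
♟ ♟ ♟ ♟ ♟ ♟ ♟ ·
· · · · · · · ·
· · · · · · · ♟
· ♙ · · · · ♙ ·
· · · · · · · ·
♙ · ♙ ♙ ♙ ♙ · ♙
♖ ♘ ♗ ♕ ♔ ♗ ♘ ♖


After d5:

♜ ♞ ♝ ♛ ♚ ♝ ♞ ♜
♟ ♟ ♟ · ♟ ♟ ♟ ·
· · · · · · · ·
· · · ♟ · · · ♟
· ♙ · · · · ♙ ·
· · · · · · · ·
♙ · ♙ ♙ ♙ ♙ · ♙
♖ ♘ ♗ ♕ ♔ ♗ ♘ ♖


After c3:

♜ ♞ ♝ ♛ ♚ ♝ ♞ ♜
♟ ♟ ♟ · ♟ ♟ ♟ ·
· · · · · · · ·
· · · ♟ · · · ♟
· ♙ · · · · ♙ ·
· · ♙ · · · · ·
♙ · · ♙ ♙ ♙ · ♙
♖ ♘ ♗ ♕ ♔ ♗ ♘ ♖


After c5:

♜ ♞ ♝ ♛ ♚ ♝ ♞ ♜
♟ ♟ · · ♟ ♟ ♟ ·
· · · · · · · ·
· · ♟ ♟ · · · ♟
· ♙ · · · · ♙ ·
· · ♙ · · · · ·
♙ · · ♙ ♙ ♙ · ♙
♖ ♘ ♗ ♕ ♔ ♗ ♘ ♖


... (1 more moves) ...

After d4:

♜ ♞ ♝ ♛ ♚ ♝ ♞ ♜
♟ ♟ · · ♟ ♟ ♟ ·
· · · · · · · ·
· · ♟ · · · · ♟
♙ ♙ · ♟ · · ♙ ·
· · ♙ · · · · ·
· · · ♙ ♙ ♙ · ♙
♖ ♘ ♗ ♕ ♔ ♗ ♘ ♖


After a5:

♜ ♞ ♝ ♛ ♚ ♝ ♞ ♜
♟ ♟ · · ♟ ♟ ♟ ·
· · · · · · · ·
♙ · ♟ · · · · ♟
· ♙ · ♟ · · ♙ ·
· · ♙ · · · · ·
· · · ♙ ♙ ♙ · ♙
♖ ♘ ♗ ♕ ♔ ♗ ♘ ♖



  a b c d e f g h
  ─────────────────
8│♜ ♞ ♝ ♛ ♚ ♝ ♞ ♜│8
7│♟ ♟ · · ♟ ♟ ♟ ·│7
6│· · · · · · · ·│6
5│♙ · ♟ · · · · ♟│5
4│· ♙ · ♟ · · ♙ ·│4
3│· · ♙ · · · · ·│3
2│· · · ♙ ♙ ♙ · ♙│2
1│♖ ♘ ♗ ♕ ♔ ♗ ♘ ♖│1
  ─────────────────
  a b c d e f g h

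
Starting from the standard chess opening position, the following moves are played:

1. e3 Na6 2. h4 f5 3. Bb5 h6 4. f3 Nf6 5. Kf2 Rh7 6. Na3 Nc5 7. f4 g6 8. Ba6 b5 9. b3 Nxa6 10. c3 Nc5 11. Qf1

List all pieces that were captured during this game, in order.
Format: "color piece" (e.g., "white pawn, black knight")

Tracking captures:
  Nxa6: captured white bishop

white bishop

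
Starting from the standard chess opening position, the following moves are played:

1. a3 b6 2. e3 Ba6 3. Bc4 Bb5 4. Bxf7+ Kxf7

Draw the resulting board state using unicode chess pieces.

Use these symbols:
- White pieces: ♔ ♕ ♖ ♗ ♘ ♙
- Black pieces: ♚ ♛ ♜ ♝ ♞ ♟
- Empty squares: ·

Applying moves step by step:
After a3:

♜ ♞ ♝ ♛ ♚ ♝ ♞ ♜
♟ ♟ ♟ ♟ ♟ ♟ ♟ ♟
· · · · · · · ·
· · · · · · · ·
· · · · · · · ·
♙ · · · · · · ·
· ♙ ♙ ♙ ♙ ♙ ♙ ♙
♖ ♘ ♗ ♕ ♔ ♗ ♘ ♖


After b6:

♜ ♞ ♝ ♛ ♚ ♝ ♞ ♜
♟ · ♟ ♟ ♟ ♟ ♟ ♟
· ♟ · · · · · ·
· · · · · · · ·
· · · · · · · ·
♙ · · · · · · ·
· ♙ ♙ ♙ ♙ ♙ ♙ ♙
♖ ♘ ♗ ♕ ♔ ♗ ♘ ♖


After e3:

♜ ♞ ♝ ♛ ♚ ♝ ♞ ♜
♟ · ♟ ♟ ♟ ♟ ♟ ♟
· ♟ · · · · · ·
· · · · · · · ·
· · · · · · · ·
♙ · · · ♙ · · ·
· ♙ ♙ ♙ · ♙ ♙ ♙
♖ ♘ ♗ ♕ ♔ ♗ ♘ ♖


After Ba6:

♜ ♞ · ♛ ♚ ♝ ♞ ♜
♟ · ♟ ♟ ♟ ♟ ♟ ♟
♝ ♟ · · · · · ·
· · · · · · · ·
· · · · · · · ·
♙ · · · ♙ · · ·
· ♙ ♙ ♙ · ♙ ♙ ♙
♖ ♘ ♗ ♕ ♔ ♗ ♘ ♖


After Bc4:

♜ ♞ · ♛ ♚ ♝ ♞ ♜
♟ · ♟ ♟ ♟ ♟ ♟ ♟
♝ ♟ · · · · · ·
· · · · · · · ·
· · ♗ · · · · ·
♙ · · · ♙ · · ·
· ♙ ♙ ♙ · ♙ ♙ ♙
♖ ♘ ♗ ♕ ♔ · ♘ ♖


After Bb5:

♜ ♞ · ♛ ♚ ♝ ♞ ♜
♟ · ♟ ♟ ♟ ♟ ♟ ♟
· ♟ · · · · · ·
· ♝ · · · · · ·
· · ♗ · · · · ·
♙ · · · ♙ · · ·
· ♙ ♙ ♙ · ♙ ♙ ♙
♖ ♘ ♗ ♕ ♔ · ♘ ♖


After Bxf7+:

♜ ♞ · ♛ ♚ ♝ ♞ ♜
♟ · ♟ ♟ ♟ ♗ ♟ ♟
· ♟ · · · · · ·
· ♝ · · · · · ·
· · · · · · · ·
♙ · · · ♙ · · ·
· ♙ ♙ ♙ · ♙ ♙ ♙
♖ ♘ ♗ ♕ ♔ · ♘ ♖


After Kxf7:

♜ ♞ · ♛ · ♝ ♞ ♜
♟ · ♟ ♟ ♟ ♚ ♟ ♟
· ♟ · · · · · ·
· ♝ · · · · · ·
· · · · · · · ·
♙ · · · ♙ · · ·
· ♙ ♙ ♙ · ♙ ♙ ♙
♖ ♘ ♗ ♕ ♔ · ♘ ♖



  a b c d e f g h
  ─────────────────
8│♜ ♞ · ♛ · ♝ ♞ ♜│8
7│♟ · ♟ ♟ ♟ ♚ ♟ ♟│7
6│· ♟ · · · · · ·│6
5│· ♝ · · · · · ·│5
4│· · · · · · · ·│4
3│♙ · · · ♙ · · ·│3
2│· ♙ ♙ ♙ · ♙ ♙ ♙│2
1│♖ ♘ ♗ ♕ ♔ · ♘ ♖│1
  ─────────────────
  a b c d e f g h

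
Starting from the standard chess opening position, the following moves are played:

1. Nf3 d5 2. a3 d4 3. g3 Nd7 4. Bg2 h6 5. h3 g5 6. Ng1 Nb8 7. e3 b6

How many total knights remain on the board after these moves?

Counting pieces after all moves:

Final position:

  a b c d e f g h
  ─────────────────
8│♜ ♞ ♝ ♛ ♚ ♝ ♞ ♜│8
7│♟ · ♟ · ♟ ♟ · ·│7
6│· ♟ · · · · · ♟│6
5│· · · · · · ♟ ·│5
4│· · · ♟ · · · ·│4
3│♙ · · · ♙ · ♙ ♙│3
2│· ♙ ♙ ♙ · ♙ ♗ ·│2
1│♖ ♘ ♗ ♕ ♔ · ♘ ♖│1
  ─────────────────
  a b c d e f g h


4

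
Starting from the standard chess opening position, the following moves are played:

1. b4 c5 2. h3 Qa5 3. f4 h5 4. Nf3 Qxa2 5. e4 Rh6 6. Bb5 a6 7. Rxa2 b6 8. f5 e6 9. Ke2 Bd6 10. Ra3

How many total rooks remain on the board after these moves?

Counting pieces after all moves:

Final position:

  a b c d e f g h
  ─────────────────
8│♜ ♞ ♝ · ♚ · ♞ ·│8
7│· · · ♟ · ♟ ♟ ·│7
6│♟ ♟ · ♝ ♟ · · ♜│6
5│· ♗ ♟ · · ♙ · ♟│5
4│· ♙ · · ♙ · · ·│4
3│♖ · · · · ♘ · ♙│3
2│· · ♙ ♙ ♔ · ♙ ·│2
1│· ♘ ♗ ♕ · · · ♖│1
  ─────────────────
  a b c d e f g h


4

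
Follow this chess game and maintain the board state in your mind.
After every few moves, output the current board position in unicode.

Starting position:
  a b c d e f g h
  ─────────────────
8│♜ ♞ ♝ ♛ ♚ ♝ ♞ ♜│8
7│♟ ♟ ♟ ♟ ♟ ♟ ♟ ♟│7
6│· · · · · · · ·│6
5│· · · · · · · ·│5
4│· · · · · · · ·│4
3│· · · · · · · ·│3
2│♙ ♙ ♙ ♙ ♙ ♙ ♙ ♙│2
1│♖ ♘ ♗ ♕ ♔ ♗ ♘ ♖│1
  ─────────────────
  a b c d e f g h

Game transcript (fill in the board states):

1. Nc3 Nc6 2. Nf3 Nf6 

  a b c d e f g h
  ─────────────────
8│♜ · ♝ ♛ ♚ ♝ · ♜│8
7│♟ ♟ ♟ ♟ ♟ ♟ ♟ ♟│7
6│· · ♞ · · ♞ · ·│6
5│· · · · · · · ·│5
4│· · · · · · · ·│4
3│· · ♘ · · ♘ · ·│3
2│♙ ♙ ♙ ♙ ♙ ♙ ♙ ♙│2
1│♖ · ♗ ♕ ♔ ♗ · ♖│1
  ─────────────────
  a b c d e f g h

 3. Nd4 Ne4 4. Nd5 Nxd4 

  a b c d e f g h
  ─────────────────
8│♜ · ♝ ♛ ♚ ♝ · ♜│8
7│♟ ♟ ♟ ♟ ♟ ♟ ♟ ♟│7
6│· · · · · · · ·│6
5│· · · ♘ · · · ·│5
4│· · · ♞ ♞ · · ·│4
3│· · · · · · · ·│3
2│♙ ♙ ♙ ♙ ♙ ♙ ♙ ♙│2
1│♖ · ♗ ♕ ♔ ♗ · ♖│1
  ─────────────────
  a b c d e f g h

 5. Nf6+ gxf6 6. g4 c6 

  a b c d e f g h
  ─────────────────
8│♜ · ♝ ♛ ♚ ♝ · ♜│8
7│♟ ♟ · ♟ ♟ ♟ · ♟│7
6│· · ♟ · · ♟ · ·│6
5│· · · · · · · ·│5
4│· · · ♞ ♞ · ♙ ·│4
3│· · · · · · · ·│3
2│♙ ♙ ♙ ♙ ♙ ♙ · ♙│2
1│♖ · ♗ ♕ ♔ ♗ · ♖│1
  ─────────────────
  a b c d e f g h



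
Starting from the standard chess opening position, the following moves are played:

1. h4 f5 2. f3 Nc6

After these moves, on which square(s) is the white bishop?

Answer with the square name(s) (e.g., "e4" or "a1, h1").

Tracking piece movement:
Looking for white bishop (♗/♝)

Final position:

  a b c d e f g h
  ─────────────────
8│♜ · ♝ ♛ ♚ ♝ ♞ ♜│8
7│♟ ♟ ♟ ♟ ♟ · ♟ ♟│7
6│· · ♞ · · · · ·│6
5│· · · · · ♟ · ·│5
4│· · · · · · · ♙│4
3│· · · · · ♙ · ·│3
2│♙ ♙ ♙ ♙ ♙ · ♙ ·│2
1│♖ ♘ ♗ ♕ ♔ ♗ ♘ ♖│1
  ─────────────────
  a b c d e f g h


c1, f1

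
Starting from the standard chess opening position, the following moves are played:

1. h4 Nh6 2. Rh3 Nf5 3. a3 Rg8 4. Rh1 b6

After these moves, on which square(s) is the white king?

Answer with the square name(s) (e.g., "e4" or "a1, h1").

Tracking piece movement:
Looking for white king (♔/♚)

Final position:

  a b c d e f g h
  ─────────────────
8│♜ ♞ ♝ ♛ ♚ ♝ ♜ ·│8
7│♟ · ♟ ♟ ♟ ♟ ♟ ♟│7
6│· ♟ · · · · · ·│6
5│· · · · · ♞ · ·│5
4│· · · · · · · ♙│4
3│♙ · · · · · · ·│3
2│· ♙ ♙ ♙ ♙ ♙ ♙ ·│2
1│♖ ♘ ♗ ♕ ♔ ♗ ♘ ♖│1
  ─────────────────
  a b c d e f g h


e1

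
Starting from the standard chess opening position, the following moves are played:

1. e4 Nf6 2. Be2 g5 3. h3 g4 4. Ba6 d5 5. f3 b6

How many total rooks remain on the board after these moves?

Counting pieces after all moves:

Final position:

  a b c d e f g h
  ─────────────────
8│♜ ♞ ♝ ♛ ♚ ♝ · ♜│8
7│♟ · ♟ · ♟ ♟ · ♟│7
6│♗ ♟ · · · ♞ · ·│6
5│· · · ♟ · · · ·│5
4│· · · · ♙ · ♟ ·│4
3│· · · · · ♙ · ♙│3
2│♙ ♙ ♙ ♙ · · ♙ ·│2
1│♖ ♘ ♗ ♕ ♔ · ♘ ♖│1
  ─────────────────
  a b c d e f g h


4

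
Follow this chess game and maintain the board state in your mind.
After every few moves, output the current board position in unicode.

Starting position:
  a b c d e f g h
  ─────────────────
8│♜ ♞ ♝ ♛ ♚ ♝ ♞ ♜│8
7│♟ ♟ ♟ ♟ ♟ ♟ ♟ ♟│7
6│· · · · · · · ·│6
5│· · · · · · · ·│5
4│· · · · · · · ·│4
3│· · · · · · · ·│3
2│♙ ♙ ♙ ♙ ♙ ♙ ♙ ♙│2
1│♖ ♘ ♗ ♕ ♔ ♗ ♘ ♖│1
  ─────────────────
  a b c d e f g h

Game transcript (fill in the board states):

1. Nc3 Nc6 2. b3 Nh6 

  a b c d e f g h
  ─────────────────
8│♜ · ♝ ♛ ♚ ♝ · ♜│8
7│♟ ♟ ♟ ♟ ♟ ♟ ♟ ♟│7
6│· · ♞ · · · · ♞│6
5│· · · · · · · ·│5
4│· · · · · · · ·│4
3│· ♙ ♘ · · · · ·│3
2│♙ · ♙ ♙ ♙ ♙ ♙ ♙│2
1│♖ · ♗ ♕ ♔ ♗ ♘ ♖│1
  ─────────────────
  a b c d e f g h

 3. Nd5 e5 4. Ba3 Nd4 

  a b c d e f g h
  ─────────────────
8│♜ · ♝ ♛ ♚ ♝ · ♜│8
7│♟ ♟ ♟ ♟ · ♟ ♟ ♟│7
6│· · · · · · · ♞│6
5│· · · ♘ ♟ · · ·│5
4│· · · ♞ · · · ·│4
3│♗ ♙ · · · · · ·│3
2│♙ · ♙ ♙ ♙ ♙ ♙ ♙│2
1│♖ · · ♕ ♔ ♗ ♘ ♖│1
  ─────────────────
  a b c d e f g h

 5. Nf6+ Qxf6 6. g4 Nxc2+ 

  a b c d e f g h
  ─────────────────
8│♜ · ♝ · ♚ ♝ · ♜│8
7│♟ ♟ ♟ ♟ · ♟ ♟ ♟│7
6│· · · · · ♛ · ♞│6
5│· · · · ♟ · · ·│5
4│· · · · · · ♙ ·│4
3│♗ ♙ · · · · · ·│3
2│♙ · ♞ ♙ ♙ ♙ · ♙│2
1│♖ · · ♕ ♔ ♗ ♘ ♖│1
  ─────────────────
  a b c d e f g h

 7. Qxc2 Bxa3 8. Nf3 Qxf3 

  a b c d e f g h
  ─────────────────
8│♜ · ♝ · ♚ · · ♜│8
7│♟ ♟ ♟ ♟ · ♟ ♟ ♟│7
6│· · · · · · · ♞│6
5│· · · · ♟ · · ·│5
4│· · · · · · ♙ ·│4
3│♝ ♙ · · · ♛ · ·│3
2│♙ · ♕ ♙ ♙ ♙ · ♙│2
1│♖ · · · ♔ ♗ · ♖│1
  ─────────────────
  a b c d e f g h

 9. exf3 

  a b c d e f g h
  ─────────────────
8│♜ · ♝ · ♚ · · ♜│8
7│♟ ♟ ♟ ♟ · ♟ ♟ ♟│7
6│· · · · · · · ♞│6
5│· · · · ♟ · · ·│5
4│· · · · · · ♙ ·│4
3│♝ ♙ · · · ♙ · ·│3
2│♙ · ♕ ♙ · ♙ · ♙│2
1│♖ · · · ♔ ♗ · ♖│1
  ─────────────────
  a b c d e f g h


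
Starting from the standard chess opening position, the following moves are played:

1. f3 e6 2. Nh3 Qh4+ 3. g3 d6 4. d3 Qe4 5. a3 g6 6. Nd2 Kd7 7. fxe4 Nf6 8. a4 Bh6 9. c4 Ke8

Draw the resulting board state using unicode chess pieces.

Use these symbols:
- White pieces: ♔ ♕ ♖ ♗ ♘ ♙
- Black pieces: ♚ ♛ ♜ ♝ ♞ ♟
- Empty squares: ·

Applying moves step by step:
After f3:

♜ ♞ ♝ ♛ ♚ ♝ ♞ ♜
♟ ♟ ♟ ♟ ♟ ♟ ♟ ♟
· · · · · · · ·
· · · · · · · ·
· · · · · · · ·
· · · · · ♙ · ·
♙ ♙ ♙ ♙ ♙ · ♙ ♙
♖ ♘ ♗ ♕ ♔ ♗ ♘ ♖


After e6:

♜ ♞ ♝ ♛ ♚ ♝ ♞ ♜
♟ ♟ ♟ ♟ · ♟ ♟ ♟
· · · · ♟ · · ·
· · · · · · · ·
· · · · · · · ·
· · · · · ♙ · ·
♙ ♙ ♙ ♙ ♙ · ♙ ♙
♖ ♘ ♗ ♕ ♔ ♗ ♘ ♖


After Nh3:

♜ ♞ ♝ ♛ ♚ ♝ ♞ ♜
♟ ♟ ♟ ♟ · ♟ ♟ ♟
· · · · ♟ · · ·
· · · · · · · ·
· · · · · · · ·
· · · · · ♙ · ♘
♙ ♙ ♙ ♙ ♙ · ♙ ♙
♖ ♘ ♗ ♕ ♔ ♗ · ♖


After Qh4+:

♜ ♞ ♝ · ♚ ♝ ♞ ♜
♟ ♟ ♟ ♟ · ♟ ♟ ♟
· · · · ♟ · · ·
· · · · · · · ·
· · · · · · · ♛
· · · · · ♙ · ♘
♙ ♙ ♙ ♙ ♙ · ♙ ♙
♖ ♘ ♗ ♕ ♔ ♗ · ♖


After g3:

♜ ♞ ♝ · ♚ ♝ ♞ ♜
♟ ♟ ♟ ♟ · ♟ ♟ ♟
· · · · ♟ · · ·
· · · · · · · ·
· · · · · · · ♛
· · · · · ♙ ♙ ♘
♙ ♙ ♙ ♙ ♙ · · ♙
♖ ♘ ♗ ♕ ♔ ♗ · ♖


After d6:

♜ ♞ ♝ · ♚ ♝ ♞ ♜
♟ ♟ ♟ · · ♟ ♟ ♟
· · · ♟ ♟ · · ·
· · · · · · · ·
· · · · · · · ♛
· · · · · ♙ ♙ ♘
♙ ♙ ♙ ♙ ♙ · · ♙
♖ ♘ ♗ ♕ ♔ ♗ · ♖


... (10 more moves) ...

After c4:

♜ ♞ ♝ · · · · ♜
♟ ♟ ♟ ♚ · ♟ · ♟
· · · ♟ ♟ ♞ ♟ ♝
· · · · · · · ·
♙ · ♙ · ♙ · · ·
· · · ♙ · · ♙ ♘
· ♙ · ♘ ♙ · · ♙
♖ · ♗ ♕ ♔ ♗ · ♖


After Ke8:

♜ ♞ ♝ · ♚ · · ♜
♟ ♟ ♟ · · ♟ · ♟
· · · ♟ ♟ ♞ ♟ ♝
· · · · · · · ·
♙ · ♙ · ♙ · · ·
· · · ♙ · · ♙ ♘
· ♙ · ♘ ♙ · · ♙
♖ · ♗ ♕ ♔ ♗ · ♖



  a b c d e f g h
  ─────────────────
8│♜ ♞ ♝ · ♚ · · ♜│8
7│♟ ♟ ♟ · · ♟ · ♟│7
6│· · · ♟ ♟ ♞ ♟ ♝│6
5│· · · · · · · ·│5
4│♙ · ♙ · ♙ · · ·│4
3│· · · ♙ · · ♙ ♘│3
2│· ♙ · ♘ ♙ · · ♙│2
1│♖ · ♗ ♕ ♔ ♗ · ♖│1
  ─────────────────
  a b c d e f g h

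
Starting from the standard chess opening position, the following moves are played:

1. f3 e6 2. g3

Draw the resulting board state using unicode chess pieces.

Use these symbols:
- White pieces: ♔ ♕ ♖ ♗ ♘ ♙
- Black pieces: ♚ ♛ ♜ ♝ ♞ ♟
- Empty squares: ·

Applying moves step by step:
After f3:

♜ ♞ ♝ ♛ ♚ ♝ ♞ ♜
♟ ♟ ♟ ♟ ♟ ♟ ♟ ♟
· · · · · · · ·
· · · · · · · ·
· · · · · · · ·
· · · · · ♙ · ·
♙ ♙ ♙ ♙ ♙ · ♙ ♙
♖ ♘ ♗ ♕ ♔ ♗ ♘ ♖


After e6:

♜ ♞ ♝ ♛ ♚ ♝ ♞ ♜
♟ ♟ ♟ ♟ · ♟ ♟ ♟
· · · · ♟ · · ·
· · · · · · · ·
· · · · · · · ·
· · · · · ♙ · ·
♙ ♙ ♙ ♙ ♙ · ♙ ♙
♖ ♘ ♗ ♕ ♔ ♗ ♘ ♖


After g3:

♜ ♞ ♝ ♛ ♚ ♝ ♞ ♜
♟ ♟ ♟ ♟ · ♟ ♟ ♟
· · · · ♟ · · ·
· · · · · · · ·
· · · · · · · ·
· · · · · ♙ ♙ ·
♙ ♙ ♙ ♙ ♙ · · ♙
♖ ♘ ♗ ♕ ♔ ♗ ♘ ♖



  a b c d e f g h
  ─────────────────
8│♜ ♞ ♝ ♛ ♚ ♝ ♞ ♜│8
7│♟ ♟ ♟ ♟ · ♟ ♟ ♟│7
6│· · · · ♟ · · ·│6
5│· · · · · · · ·│5
4│· · · · · · · ·│4
3│· · · · · ♙ ♙ ·│3
2│♙ ♙ ♙ ♙ ♙ · · ♙│2
1│♖ ♘ ♗ ♕ ♔ ♗ ♘ ♖│1
  ─────────────────
  a b c d e f g h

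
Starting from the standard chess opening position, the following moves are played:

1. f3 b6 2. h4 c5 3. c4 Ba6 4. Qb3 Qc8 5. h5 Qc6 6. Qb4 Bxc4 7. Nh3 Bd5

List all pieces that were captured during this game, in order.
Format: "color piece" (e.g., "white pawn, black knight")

Tracking captures:
  Bxc4: captured white pawn

white pawn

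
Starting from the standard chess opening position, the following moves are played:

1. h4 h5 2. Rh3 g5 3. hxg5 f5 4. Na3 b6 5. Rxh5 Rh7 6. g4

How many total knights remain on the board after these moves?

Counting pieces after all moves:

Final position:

  a b c d e f g h
  ─────────────────
8│♜ ♞ ♝ ♛ ♚ ♝ ♞ ·│8
7│♟ · ♟ ♟ ♟ · · ♜│7
6│· ♟ · · · · · ·│6
5│· · · · · ♟ ♙ ♖│5
4│· · · · · · ♙ ·│4
3│♘ · · · · · · ·│3
2│♙ ♙ ♙ ♙ ♙ ♙ · ·│2
1│♖ · ♗ ♕ ♔ ♗ ♘ ·│1
  ─────────────────
  a b c d e f g h


4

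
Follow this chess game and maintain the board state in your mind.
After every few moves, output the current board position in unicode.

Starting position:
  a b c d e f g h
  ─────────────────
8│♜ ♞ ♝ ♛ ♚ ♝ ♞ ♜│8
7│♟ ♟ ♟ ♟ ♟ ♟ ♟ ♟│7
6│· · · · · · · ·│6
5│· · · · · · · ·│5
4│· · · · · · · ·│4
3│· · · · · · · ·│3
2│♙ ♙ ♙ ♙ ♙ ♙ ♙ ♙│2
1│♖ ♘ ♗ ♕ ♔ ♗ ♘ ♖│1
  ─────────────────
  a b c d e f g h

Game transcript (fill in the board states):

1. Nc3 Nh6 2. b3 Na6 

  a b c d e f g h
  ─────────────────
8│♜ · ♝ ♛ ♚ ♝ · ♜│8
7│♟ ♟ ♟ ♟ ♟ ♟ ♟ ♟│7
6│♞ · · · · · · ♞│6
5│· · · · · · · ·│5
4│· · · · · · · ·│4
3│· ♙ ♘ · · · · ·│3
2│♙ · ♙ ♙ ♙ ♙ ♙ ♙│2
1│♖ · ♗ ♕ ♔ ♗ ♘ ♖│1
  ─────────────────
  a b c d e f g h

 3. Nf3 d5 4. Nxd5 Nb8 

  a b c d e f g h
  ─────────────────
8│♜ ♞ ♝ ♛ ♚ ♝ · ♜│8
7│♟ ♟ ♟ · ♟ ♟ ♟ ♟│7
6│· · · · · · · ♞│6
5│· · · ♘ · · · ·│5
4│· · · · · · · ·│4
3│· ♙ · · · ♘ · ·│3
2│♙ · ♙ ♙ ♙ ♙ ♙ ♙│2
1│♖ · ♗ ♕ ♔ ♗ · ♖│1
  ─────────────────
  a b c d e f g h

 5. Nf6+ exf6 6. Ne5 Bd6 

  a b c d e f g h
  ─────────────────
8│♜ ♞ ♝ ♛ ♚ · · ♜│8
7│♟ ♟ ♟ · · ♟ ♟ ♟│7
6│· · · ♝ · ♟ · ♞│6
5│· · · · ♘ · · ·│5
4│· · · · · · · ·│4
3│· ♙ · · · · · ·│3
2│♙ · ♙ ♙ ♙ ♙ ♙ ♙│2
1│♖ · ♗ ♕ ♔ ♗ · ♖│1
  ─────────────────
  a b c d e f g h



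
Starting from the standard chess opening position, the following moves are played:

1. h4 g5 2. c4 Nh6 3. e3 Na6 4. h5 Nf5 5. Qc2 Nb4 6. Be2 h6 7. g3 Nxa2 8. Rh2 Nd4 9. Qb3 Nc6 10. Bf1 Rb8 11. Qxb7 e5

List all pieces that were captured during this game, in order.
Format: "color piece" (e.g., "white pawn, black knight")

Tracking captures:
  Nxa2: captured white pawn
  Qxb7: captured black pawn

white pawn, black pawn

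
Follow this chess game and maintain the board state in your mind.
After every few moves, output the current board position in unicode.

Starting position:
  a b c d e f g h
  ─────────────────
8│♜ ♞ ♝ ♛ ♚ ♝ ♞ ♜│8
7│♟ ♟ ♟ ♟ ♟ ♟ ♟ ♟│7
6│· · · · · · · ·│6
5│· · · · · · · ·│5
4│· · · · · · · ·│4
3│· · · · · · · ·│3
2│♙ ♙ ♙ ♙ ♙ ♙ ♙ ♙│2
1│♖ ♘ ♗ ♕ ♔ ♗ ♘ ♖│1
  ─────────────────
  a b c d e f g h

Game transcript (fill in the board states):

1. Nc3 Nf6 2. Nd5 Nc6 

  a b c d e f g h
  ─────────────────
8│♜ · ♝ ♛ ♚ ♝ · ♜│8
7│♟ ♟ ♟ ♟ ♟ ♟ ♟ ♟│7
6│· · ♞ · · ♞ · ·│6
5│· · · ♘ · · · ·│5
4│· · · · · · · ·│4
3│· · · · · · · ·│3
2│♙ ♙ ♙ ♙ ♙ ♙ ♙ ♙│2
1│♖ · ♗ ♕ ♔ ♗ ♘ ♖│1
  ─────────────────
  a b c d e f g h

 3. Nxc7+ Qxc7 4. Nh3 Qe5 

  a b c d e f g h
  ─────────────────
8│♜ · ♝ · ♚ ♝ · ♜│8
7│♟ ♟ · ♟ ♟ ♟ ♟ ♟│7
6│· · ♞ · · ♞ · ·│6
5│· · · · ♛ · · ·│5
4│· · · · · · · ·│4
3│· · · · · · · ♘│3
2│♙ ♙ ♙ ♙ ♙ ♙ ♙ ♙│2
1│♖ · ♗ ♕ ♔ ♗ · ♖│1
  ─────────────────
  a b c d e f g h

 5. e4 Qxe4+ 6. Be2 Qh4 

  a b c d e f g h
  ─────────────────
8│♜ · ♝ · ♚ ♝ · ♜│8
7│♟ ♟ · ♟ ♟ ♟ ♟ ♟│7
6│· · ♞ · · ♞ · ·│6
5│· · · · · · · ·│5
4│· · · · · · · ♛│4
3│· · · · · · · ♘│3
2│♙ ♙ ♙ ♙ ♗ ♙ ♙ ♙│2
1│♖ · ♗ ♕ ♔ · · ♖│1
  ─────────────────
  a b c d e f g h

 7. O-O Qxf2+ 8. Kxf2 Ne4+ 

  a b c d e f g h
  ─────────────────
8│♜ · ♝ · ♚ ♝ · ♜│8
7│♟ ♟ · ♟ ♟ ♟ ♟ ♟│7
6│· · ♞ · · · · ·│6
5│· · · · · · · ·│5
4│· · · · ♞ · · ·│4
3│· · · · · · · ♘│3
2│♙ ♙ ♙ ♙ ♗ ♔ ♙ ♙│2
1│♖ · ♗ ♕ · ♖ · ·│1
  ─────────────────
  a b c d e f g h

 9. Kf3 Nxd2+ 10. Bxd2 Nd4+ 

  a b c d e f g h
  ─────────────────
8│♜ · ♝ · ♚ ♝ · ♜│8
7│♟ ♟ · ♟ ♟ ♟ ♟ ♟│7
6│· · · · · · · ·│6
5│· · · · · · · ·│5
4│· · · ♞ · · · ·│4
3│· · · · · ♔ · ♘│3
2│♙ ♙ ♙ ♗ ♗ · ♙ ♙│2
1│♖ · · ♕ · ♖ · ·│1
  ─────────────────
  a b c d e f g h



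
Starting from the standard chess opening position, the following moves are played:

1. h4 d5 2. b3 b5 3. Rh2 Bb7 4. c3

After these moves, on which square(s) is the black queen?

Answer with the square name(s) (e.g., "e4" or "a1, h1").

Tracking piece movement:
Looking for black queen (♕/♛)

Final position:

  a b c d e f g h
  ─────────────────
8│♜ ♞ · ♛ ♚ ♝ ♞ ♜│8
7│♟ ♝ ♟ · ♟ ♟ ♟ ♟│7
6│· · · · · · · ·│6
5│· ♟ · ♟ · · · ·│5
4│· · · · · · · ♙│4
3│· ♙ ♙ · · · · ·│3
2│♙ · · ♙ ♙ ♙ ♙ ♖│2
1│♖ ♘ ♗ ♕ ♔ ♗ ♘ ·│1
  ─────────────────
  a b c d e f g h


d8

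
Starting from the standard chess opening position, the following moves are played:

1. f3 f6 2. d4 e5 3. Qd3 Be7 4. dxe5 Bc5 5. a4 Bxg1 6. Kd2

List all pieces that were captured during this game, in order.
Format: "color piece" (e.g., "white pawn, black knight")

Tracking captures:
  dxe5: captured black pawn
  Bxg1: captured white knight

black pawn, white knight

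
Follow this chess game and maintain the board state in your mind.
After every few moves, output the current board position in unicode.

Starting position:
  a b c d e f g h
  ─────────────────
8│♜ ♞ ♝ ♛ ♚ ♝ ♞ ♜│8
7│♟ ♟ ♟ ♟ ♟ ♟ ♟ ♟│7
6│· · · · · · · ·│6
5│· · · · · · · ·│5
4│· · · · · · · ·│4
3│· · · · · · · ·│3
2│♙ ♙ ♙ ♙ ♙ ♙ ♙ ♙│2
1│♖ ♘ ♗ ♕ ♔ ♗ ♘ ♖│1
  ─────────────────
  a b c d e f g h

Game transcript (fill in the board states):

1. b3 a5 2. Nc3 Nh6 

  a b c d e f g h
  ─────────────────
8│♜ ♞ ♝ ♛ ♚ ♝ · ♜│8
7│· ♟ ♟ ♟ ♟ ♟ ♟ ♟│7
6│· · · · · · · ♞│6
5│♟ · · · · · · ·│5
4│· · · · · · · ·│4
3│· ♙ ♘ · · · · ·│3
2│♙ · ♙ ♙ ♙ ♙ ♙ ♙│2
1│♖ · ♗ ♕ ♔ ♗ ♘ ♖│1
  ─────────────────
  a b c d e f g h

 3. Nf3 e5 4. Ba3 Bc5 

  a b c d e f g h
  ─────────────────
8│♜ ♞ ♝ ♛ ♚ · · ♜│8
7│· ♟ ♟ ♟ · ♟ ♟ ♟│7
6│· · · · · · · ♞│6
5│♟ · ♝ · ♟ · · ·│5
4│· · · · · · · ·│4
3│♗ ♙ ♘ · · ♘ · ·│3
2│♙ · ♙ ♙ ♙ ♙ ♙ ♙│2
1│♖ · · ♕ ♔ ♗ · ♖│1
  ─────────────────
  a b c d e f g h

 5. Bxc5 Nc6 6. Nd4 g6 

  a b c d e f g h
  ─────────────────
8│♜ · ♝ ♛ ♚ · · ♜│8
7│· ♟ ♟ ♟ · ♟ · ♟│7
6│· · ♞ · · · ♟ ♞│6
5│♟ · ♗ · ♟ · · ·│5
4│· · · ♘ · · · ·│4
3│· ♙ ♘ · · · · ·│3
2│♙ · ♙ ♙ ♙ ♙ ♙ ♙│2
1│♖ · · ♕ ♔ ♗ · ♖│1
  ─────────────────
  a b c d e f g h

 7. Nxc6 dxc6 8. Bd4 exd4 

  a b c d e f g h
  ─────────────────
8│♜ · ♝ ♛ ♚ · · ♜│8
7│· ♟ ♟ · · ♟ · ♟│7
6│· · ♟ · · · ♟ ♞│6
5│♟ · · · · · · ·│5
4│· · · ♟ · · · ·│4
3│· ♙ ♘ · · · · ·│3
2│♙ · ♙ ♙ ♙ ♙ ♙ ♙│2
1│♖ · · ♕ ♔ ♗ · ♖│1
  ─────────────────
  a b c d e f g h

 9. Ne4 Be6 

  a b c d e f g h
  ─────────────────
8│♜ · · ♛ ♚ · · ♜│8
7│· ♟ ♟ · · ♟ · ♟│7
6│· · ♟ · ♝ · ♟ ♞│6
5│♟ · · · · · · ·│5
4│· · · ♟ ♘ · · ·│4
3│· ♙ · · · · · ·│3
2│♙ · ♙ ♙ ♙ ♙ ♙ ♙│2
1│♖ · · ♕ ♔ ♗ · ♖│1
  ─────────────────
  a b c d e f g h
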